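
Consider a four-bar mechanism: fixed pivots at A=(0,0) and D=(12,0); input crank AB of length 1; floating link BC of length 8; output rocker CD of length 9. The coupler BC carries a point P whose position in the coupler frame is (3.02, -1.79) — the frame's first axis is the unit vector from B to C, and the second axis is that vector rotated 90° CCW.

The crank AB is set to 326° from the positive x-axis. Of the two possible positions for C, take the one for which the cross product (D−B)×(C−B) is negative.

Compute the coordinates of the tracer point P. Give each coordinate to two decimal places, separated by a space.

A=(0,0), D=(12.00,0)
B = A + 1.00·(cos326°, sin326°) = (0.8290, -0.5592)
|BD| = 11.1849
circle(B,8.00) ∩ circle(D,9.00): a=4.8325, h=6.3755
  candidates: C₊=(5.3368,6.0499) cross=71.309; C₋=(5.9743,-6.6851) cross=-71.309
  mode - wants cross < 0 → take C=(5.9743,-6.6851) (cross=-71.309)
ex = (C−B)/|BC| = (0.6432,-0.7657); ey = (0.7657,0.6432)
P = B + 3.02·ex + -1.79·ey = (1.4007,-4.0230)

1.40 -4.02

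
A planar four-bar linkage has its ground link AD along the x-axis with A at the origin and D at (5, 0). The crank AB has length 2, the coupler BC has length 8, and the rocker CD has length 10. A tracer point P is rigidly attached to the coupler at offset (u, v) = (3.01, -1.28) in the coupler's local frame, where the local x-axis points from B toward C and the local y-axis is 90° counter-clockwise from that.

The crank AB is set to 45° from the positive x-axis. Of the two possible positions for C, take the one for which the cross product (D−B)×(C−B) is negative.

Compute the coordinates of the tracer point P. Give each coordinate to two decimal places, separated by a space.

-1.54 0.01

A=(0,0), D=(5.00,0)
B = A + 2.00·(cos45°, sin45°) = (1.4142, 1.4142)
|BD| = 3.8546
circle(B,8.00) ∩ circle(D,10.00): a=-2.7425, h=7.5152
  candidates: C₊=(1.6203,9.4116) cross=28.968; C₋=(-3.8943,-4.5708) cross=-28.968
  mode - wants cross < 0 → take C=(-3.8943,-4.5708) (cross=-28.968)
ex = (C−B)/|BC| = (-0.6636,-0.7481); ey = (0.7481,-0.6636)
P = B + 3.01·ex + -1.28·ey = (-1.5407,0.0117)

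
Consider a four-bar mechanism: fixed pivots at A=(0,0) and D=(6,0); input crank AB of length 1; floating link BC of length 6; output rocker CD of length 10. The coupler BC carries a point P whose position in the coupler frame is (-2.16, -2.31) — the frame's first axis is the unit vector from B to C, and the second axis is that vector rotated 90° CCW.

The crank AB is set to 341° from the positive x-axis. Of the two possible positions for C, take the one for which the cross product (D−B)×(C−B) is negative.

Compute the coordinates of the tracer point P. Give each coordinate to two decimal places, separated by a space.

A=(0,0), D=(6.00,0)
B = A + 1.00·(cos341°, sin341°) = (0.9455, -0.3256)
|BD| = 5.0650
circle(B,6.00) ∩ circle(D,10.00): a=-3.7854, h=4.6551
  candidates: C₊=(-3.1313,4.0766) cross=23.578; C₋=(-2.5329,-5.2144) cross=-23.578
  mode - wants cross < 0 → take C=(-2.5329,-5.2144) (cross=-23.578)
ex = (C−B)/|BC| = (-0.5797,-0.8148); ey = (0.8148,-0.5797)
P = B + -2.16·ex + -2.31·ey = (0.3155,2.7736)

0.32 2.77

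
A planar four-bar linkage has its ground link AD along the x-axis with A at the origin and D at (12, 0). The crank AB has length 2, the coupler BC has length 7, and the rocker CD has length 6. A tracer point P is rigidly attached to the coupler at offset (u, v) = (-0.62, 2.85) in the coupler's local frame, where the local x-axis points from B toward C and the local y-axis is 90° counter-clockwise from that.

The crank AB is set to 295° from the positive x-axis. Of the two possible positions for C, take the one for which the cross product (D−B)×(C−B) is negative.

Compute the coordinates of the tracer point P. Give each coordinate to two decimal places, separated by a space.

1.13 1.09

A=(0,0), D=(12.00,0)
B = A + 2.00·(cos295°, sin295°) = (0.8452, -1.8126)
|BD| = 11.3011
circle(B,7.00) ∩ circle(D,6.00): a=6.2257, h=3.2001
  candidates: C₊=(6.4771,2.3446) cross=36.165; C₋=(7.5036,-3.9727) cross=-36.165
  mode - wants cross < 0 → take C=(7.5036,-3.9727) (cross=-36.165)
ex = (C−B)/|BC| = (0.9512,-0.3086); ey = (0.3086,0.9512)
P = B + -0.62·ex + 2.85·ey = (1.1350,1.0896)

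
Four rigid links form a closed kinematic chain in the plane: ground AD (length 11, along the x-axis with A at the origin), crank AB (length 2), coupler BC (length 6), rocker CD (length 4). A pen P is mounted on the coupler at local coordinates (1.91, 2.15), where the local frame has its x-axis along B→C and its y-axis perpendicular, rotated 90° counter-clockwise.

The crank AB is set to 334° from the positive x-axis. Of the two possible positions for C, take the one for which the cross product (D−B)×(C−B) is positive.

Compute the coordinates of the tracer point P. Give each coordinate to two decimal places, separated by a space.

2.69 1.86

A=(0,0), D=(11.00,0)
B = A + 2.00·(cos334°, sin334°) = (1.7976, -0.8767)
|BD| = 9.2441
circle(B,6.00) ∩ circle(D,4.00): a=5.7038, h=1.8619
  candidates: C₊=(7.2991,1.5177) cross=17.211; C₋=(7.6523,-2.1892) cross=-17.211
  mode + wants cross > 0 → take C=(7.2991,1.5177) (cross=17.211)
ex = (C−B)/|BC| = (0.9169,0.3991); ey = (-0.3991,0.9169)
P = B + 1.91·ex + 2.15·ey = (2.6909,1.8569)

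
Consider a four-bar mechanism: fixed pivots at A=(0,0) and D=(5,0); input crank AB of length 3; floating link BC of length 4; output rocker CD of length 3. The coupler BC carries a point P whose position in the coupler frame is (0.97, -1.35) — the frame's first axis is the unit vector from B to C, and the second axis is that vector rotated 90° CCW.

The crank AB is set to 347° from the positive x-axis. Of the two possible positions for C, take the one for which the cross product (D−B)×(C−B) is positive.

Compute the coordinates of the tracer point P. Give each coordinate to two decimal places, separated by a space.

4.55 -0.35

A=(0,0), D=(5.00,0)
B = A + 3.00·(cos347°, sin347°) = (2.9231, -0.6749)
|BD| = 2.1838
circle(B,4.00) ∩ circle(D,3.00): a=2.6946, h=2.9562
  candidates: C₊=(4.5723,2.9694) cross=6.456; C₋=(6.3994,-2.6536) cross=-6.456
  mode + wants cross > 0 → take C=(4.5723,2.9694) (cross=6.456)
ex = (C−B)/|BC| = (0.4123,0.9111); ey = (-0.9111,0.4123)
P = B + 0.97·ex + -1.35·ey = (4.5530,-0.3477)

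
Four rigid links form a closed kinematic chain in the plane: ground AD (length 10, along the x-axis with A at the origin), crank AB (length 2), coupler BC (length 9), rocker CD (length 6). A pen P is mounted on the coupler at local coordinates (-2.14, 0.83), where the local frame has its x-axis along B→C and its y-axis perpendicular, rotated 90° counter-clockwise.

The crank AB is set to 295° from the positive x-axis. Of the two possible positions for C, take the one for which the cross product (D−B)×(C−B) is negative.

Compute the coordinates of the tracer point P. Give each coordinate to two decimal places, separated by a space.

-0.69 -0.10

A=(0,0), D=(10.00,0)
B = A + 2.00·(cos295°, sin295°) = (0.8452, -1.8126)
|BD| = 9.3325
circle(B,9.00) ∩ circle(D,6.00): a=7.0772, h=5.5600
  candidates: C₊=(6.7077,5.0161) cross=51.889; C₋=(8.8675,-5.8922) cross=-51.889
  mode - wants cross < 0 → take C=(8.8675,-5.8922) (cross=-51.889)
ex = (C−B)/|BC| = (0.8914,-0.4533); ey = (0.4533,0.8914)
P = B + -2.14·ex + 0.83·ey = (-0.6861,-0.1028)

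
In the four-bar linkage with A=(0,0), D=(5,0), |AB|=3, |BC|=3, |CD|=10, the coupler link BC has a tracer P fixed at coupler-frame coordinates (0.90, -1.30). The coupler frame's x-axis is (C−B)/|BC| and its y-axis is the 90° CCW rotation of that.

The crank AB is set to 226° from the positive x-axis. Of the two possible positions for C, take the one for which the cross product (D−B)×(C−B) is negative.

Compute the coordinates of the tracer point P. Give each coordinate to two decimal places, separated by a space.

-3.66 -2.08

A=(0,0), D=(5.00,0)
B = A + 3.00·(cos226°, sin226°) = (-2.0840, -2.1580)
|BD| = 7.4054
circle(B,3.00) ∩ circle(D,10.00): a=-2.4415, h=1.7433
  candidates: C₊=(-4.9275,-1.2018) cross=12.910; C₋=(-3.9115,-4.5372) cross=-12.910
  mode - wants cross < 0 → take C=(-3.9115,-4.5372) (cross=-12.910)
ex = (C−B)/|BC| = (-0.6092,-0.7930); ey = (0.7930,-0.6092)
P = B + 0.90·ex + -1.30·ey = (-3.6632,-2.0798)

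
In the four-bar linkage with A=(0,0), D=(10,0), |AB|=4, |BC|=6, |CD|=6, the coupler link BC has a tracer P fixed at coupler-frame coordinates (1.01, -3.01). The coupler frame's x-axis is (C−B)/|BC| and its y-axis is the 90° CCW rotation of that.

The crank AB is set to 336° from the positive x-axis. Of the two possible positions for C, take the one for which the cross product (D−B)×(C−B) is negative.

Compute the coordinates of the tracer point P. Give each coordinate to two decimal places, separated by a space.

2.36 -4.53

A=(0,0), D=(10.00,0)
B = A + 4.00·(cos336°, sin336°) = (3.6542, -1.6269)
|BD| = 6.5511
circle(B,6.00) ∩ circle(D,6.00): a=3.2755, h=5.0270
  candidates: C₊=(5.5786,4.0561) cross=32.932; C₋=(8.0755,-5.6830) cross=-32.932
  mode - wants cross < 0 → take C=(8.0755,-5.6830) (cross=-32.932)
ex = (C−B)/|BC| = (0.7369,-0.6760); ey = (0.6760,0.7369)
P = B + 1.01·ex + -3.01·ey = (2.3637,-4.5278)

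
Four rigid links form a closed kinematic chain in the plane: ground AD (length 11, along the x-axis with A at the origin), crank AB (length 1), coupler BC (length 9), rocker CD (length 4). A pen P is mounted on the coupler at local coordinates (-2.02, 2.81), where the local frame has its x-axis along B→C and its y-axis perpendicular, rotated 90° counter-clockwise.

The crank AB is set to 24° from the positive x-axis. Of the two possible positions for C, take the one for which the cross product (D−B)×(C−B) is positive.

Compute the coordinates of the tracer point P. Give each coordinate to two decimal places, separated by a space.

-1.98 2.31

A=(0,0), D=(11.00,0)
B = A + 1.00·(cos24°, sin24°) = (0.9135, 0.4067)
|BD| = 10.0947
circle(B,9.00) ∩ circle(D,4.00): a=8.2669, h=3.5580
  candidates: C₊=(9.3170,3.6287) cross=35.916; C₋=(9.0303,-3.4814) cross=-35.916
  mode + wants cross > 0 → take C=(9.3170,3.6287) (cross=35.916)
ex = (C−B)/|BC| = (0.9337,0.3580); ey = (-0.3580,0.9337)
P = B + -2.02·ex + 2.81·ey = (-1.9785,2.3073)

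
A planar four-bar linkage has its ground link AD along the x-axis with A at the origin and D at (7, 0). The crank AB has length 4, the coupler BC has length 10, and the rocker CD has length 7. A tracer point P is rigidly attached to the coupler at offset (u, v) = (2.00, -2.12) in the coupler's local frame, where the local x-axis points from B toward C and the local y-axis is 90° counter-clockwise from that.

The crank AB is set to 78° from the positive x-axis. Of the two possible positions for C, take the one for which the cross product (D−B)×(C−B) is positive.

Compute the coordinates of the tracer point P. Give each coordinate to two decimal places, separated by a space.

A=(0,0), D=(7.00,0)
B = A + 4.00·(cos78°, sin78°) = (0.8316, 3.9126)
|BD| = 7.3046
circle(B,10.00) ∩ circle(D,7.00): a=7.1433, h=6.9981
  candidates: C₊=(10.6122,5.9960) cross=51.119; C₋=(3.1153,-5.8232) cross=-51.119
  mode + wants cross > 0 → take C=(10.6122,5.9960) (cross=51.119)
ex = (C−B)/|BC| = (0.9781,0.2083); ey = (-0.2083,0.9781)
P = B + 2.00·ex + -2.12·ey = (3.2294,2.2558)

3.23 2.26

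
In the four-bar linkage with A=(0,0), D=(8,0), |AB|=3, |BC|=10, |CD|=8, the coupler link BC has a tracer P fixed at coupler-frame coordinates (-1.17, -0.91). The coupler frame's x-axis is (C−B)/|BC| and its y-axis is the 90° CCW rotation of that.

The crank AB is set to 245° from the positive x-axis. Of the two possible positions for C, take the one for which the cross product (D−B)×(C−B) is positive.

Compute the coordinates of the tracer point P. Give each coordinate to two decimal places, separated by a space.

A=(0,0), D=(8.00,0)
B = A + 3.00·(cos245°, sin245°) = (-1.2679, -2.7189)
|BD| = 9.6585
circle(B,10.00) ∩ circle(D,8.00): a=6.6929, h=7.4300
  candidates: C₊=(3.0628,6.2947) cross=71.763; C₋=(7.2460,-7.9644) cross=-71.763
  mode + wants cross > 0 → take C=(3.0628,6.2947) (cross=71.763)
ex = (C−B)/|BC| = (0.4331,0.9014); ey = (-0.9014,0.4331)
P = B + -1.17·ex + -0.91·ey = (-0.9543,-4.1676)

-0.95 -4.17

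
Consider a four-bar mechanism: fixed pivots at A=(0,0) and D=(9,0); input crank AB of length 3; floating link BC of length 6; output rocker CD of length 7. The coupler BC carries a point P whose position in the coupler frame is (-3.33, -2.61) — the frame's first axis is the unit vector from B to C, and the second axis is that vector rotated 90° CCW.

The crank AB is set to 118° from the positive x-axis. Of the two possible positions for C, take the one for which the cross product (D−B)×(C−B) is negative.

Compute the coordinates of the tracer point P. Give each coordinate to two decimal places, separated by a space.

-5.52 3.64

A=(0,0), D=(9.00,0)
B = A + 3.00·(cos118°, sin118°) = (-1.4084, 2.6488)
|BD| = 10.7402
circle(B,6.00) ∩ circle(D,7.00): a=4.7649, h=3.6463
  candidates: C₊=(4.1086,5.0074) cross=39.162; C₋=(2.3100,-2.0600) cross=-39.162
  mode - wants cross < 0 → take C=(2.3100,-2.0600) (cross=-39.162)
ex = (C−B)/|BC| = (0.6197,-0.7848); ey = (0.7848,0.6197)
P = B + -3.33·ex + -2.61·ey = (-5.5205,3.6448)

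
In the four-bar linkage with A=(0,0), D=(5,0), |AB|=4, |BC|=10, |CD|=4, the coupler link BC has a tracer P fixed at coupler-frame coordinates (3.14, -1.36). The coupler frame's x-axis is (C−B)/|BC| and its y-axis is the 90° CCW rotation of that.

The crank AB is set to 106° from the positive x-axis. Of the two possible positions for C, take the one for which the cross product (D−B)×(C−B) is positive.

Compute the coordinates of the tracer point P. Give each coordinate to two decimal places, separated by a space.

A=(0,0), D=(5.00,0)
B = A + 4.00·(cos106°, sin106°) = (-1.1025, 3.8450)
|BD| = 7.2129
circle(B,10.00) ∩ circle(D,4.00): a=9.4294, h=3.3297
  candidates: C₊=(8.6503,1.6356) cross=24.017; C₋=(5.1003,-3.9987) cross=-24.017
  mode + wants cross > 0 → take C=(8.6503,1.6356) (cross=24.017)
ex = (C−B)/|BC| = (0.9753,-0.2209); ey = (0.2209,0.9753)
P = B + 3.14·ex + -1.36·ey = (1.6594,1.8249)

1.66 1.82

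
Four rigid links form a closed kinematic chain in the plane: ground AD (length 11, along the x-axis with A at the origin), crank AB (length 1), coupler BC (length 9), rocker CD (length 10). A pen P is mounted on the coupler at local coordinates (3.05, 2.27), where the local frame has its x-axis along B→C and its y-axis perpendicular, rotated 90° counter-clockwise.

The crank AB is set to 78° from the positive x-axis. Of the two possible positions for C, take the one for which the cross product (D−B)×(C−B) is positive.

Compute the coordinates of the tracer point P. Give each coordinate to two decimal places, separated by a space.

0.13 4.78

A=(0,0), D=(11.00,0)
B = A + 1.00·(cos78°, sin78°) = (0.2079, 0.9781)
|BD| = 10.8363
circle(B,9.00) ∩ circle(D,10.00): a=4.5415, h=7.7701
  candidates: C₊=(5.4322,8.3066) cross=84.200; C₋=(4.0295,-7.1702) cross=-84.200
  mode + wants cross > 0 → take C=(5.4322,8.3066) (cross=84.200)
ex = (C−B)/|BC| = (0.5805,0.8143); ey = (-0.8143,0.5805)
P = B + 3.05·ex + 2.27·ey = (0.1300,4.7794)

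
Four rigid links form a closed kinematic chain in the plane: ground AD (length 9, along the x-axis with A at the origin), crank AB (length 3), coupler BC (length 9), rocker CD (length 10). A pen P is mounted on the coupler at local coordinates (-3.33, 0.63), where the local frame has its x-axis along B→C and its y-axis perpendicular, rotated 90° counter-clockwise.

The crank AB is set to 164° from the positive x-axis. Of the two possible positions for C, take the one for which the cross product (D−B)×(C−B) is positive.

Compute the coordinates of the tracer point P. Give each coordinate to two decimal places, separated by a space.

A=(0,0), D=(9.00,0)
B = A + 3.00·(cos164°, sin164°) = (-2.8838, 0.8269)
|BD| = 11.9125
circle(B,9.00) ∩ circle(D,10.00): a=5.1588, h=7.3748
  candidates: C₊=(2.7745,7.8258) cross=87.852; C₋=(1.7506,-6.8882) cross=-87.852
  mode + wants cross > 0 → take C=(2.7745,7.8258) (cross=87.852)
ex = (C−B)/|BC| = (0.6287,0.7777); ey = (-0.7777,0.6287)
P = B + -3.33·ex + 0.63·ey = (-5.4673,-1.3666)

-5.47 -1.37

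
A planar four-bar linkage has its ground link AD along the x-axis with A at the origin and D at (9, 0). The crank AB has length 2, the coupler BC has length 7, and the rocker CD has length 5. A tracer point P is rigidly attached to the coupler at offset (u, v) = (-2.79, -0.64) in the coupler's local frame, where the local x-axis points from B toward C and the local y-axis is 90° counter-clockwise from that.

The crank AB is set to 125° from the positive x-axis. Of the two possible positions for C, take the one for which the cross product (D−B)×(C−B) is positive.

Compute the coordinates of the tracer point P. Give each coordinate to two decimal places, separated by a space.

-3.64 0.23

A=(0,0), D=(9.00,0)
B = A + 2.00·(cos125°, sin125°) = (-1.1472, 1.6383)
|BD| = 10.2786
circle(B,7.00) ∩ circle(D,5.00): a=6.3068, h=3.0372
  candidates: C₊=(5.5631,3.6315) cross=31.218; C₋=(4.5949,-2.3653) cross=-31.218
  mode + wants cross > 0 → take C=(5.5631,3.6315) (cross=31.218)
ex = (C−B)/|BC| = (0.9586,0.2847); ey = (-0.2847,0.9586)
P = B + -2.79·ex + -0.64·ey = (-3.6394,0.2304)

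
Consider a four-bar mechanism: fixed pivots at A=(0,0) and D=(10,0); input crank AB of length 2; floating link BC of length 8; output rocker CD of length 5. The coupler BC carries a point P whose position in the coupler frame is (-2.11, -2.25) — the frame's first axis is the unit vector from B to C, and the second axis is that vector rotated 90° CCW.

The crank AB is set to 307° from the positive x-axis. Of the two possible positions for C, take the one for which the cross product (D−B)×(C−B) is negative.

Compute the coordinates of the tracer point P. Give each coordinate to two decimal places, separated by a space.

-1.63 -2.82

A=(0,0), D=(10.00,0)
B = A + 2.00·(cos307°, sin307°) = (1.2036, -1.5973)
|BD| = 8.9402
circle(B,8.00) ∩ circle(D,5.00): a=6.6513, h=4.4453
  candidates: C₊=(6.9537,3.9648) cross=39.742; C₋=(8.5421,-4.7827) cross=-39.742
  mode - wants cross < 0 → take C=(8.5421,-4.7827) (cross=-39.742)
ex = (C−B)/|BC| = (0.9173,-0.3982); ey = (0.3982,0.9173)
P = B + -2.11·ex + -2.25·ey = (-1.6278,-2.8210)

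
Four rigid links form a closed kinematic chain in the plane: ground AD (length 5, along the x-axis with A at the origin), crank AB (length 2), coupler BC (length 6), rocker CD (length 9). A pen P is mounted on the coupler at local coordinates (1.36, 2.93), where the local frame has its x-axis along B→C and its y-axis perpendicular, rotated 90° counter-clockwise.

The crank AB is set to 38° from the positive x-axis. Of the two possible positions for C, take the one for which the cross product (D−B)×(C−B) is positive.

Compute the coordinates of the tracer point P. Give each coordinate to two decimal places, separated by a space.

A=(0,0), D=(5.00,0)
B = A + 2.00·(cos38°, sin38°) = (1.5760, 1.2313)
|BD| = 3.6387
circle(B,6.00) ∩ circle(D,9.00): a=-4.3643, h=4.1174
  candidates: C₊=(-1.1374,6.5827) cross=14.982; C₋=(-3.9241,-1.1663) cross=-14.982
  mode + wants cross > 0 → take C=(-1.1374,6.5827) (cross=14.982)
ex = (C−B)/|BC| = (-0.4522,0.8919); ey = (-0.8919,-0.4522)
P = B + 1.36·ex + 2.93·ey = (-1.6523,1.1192)

-1.65 1.12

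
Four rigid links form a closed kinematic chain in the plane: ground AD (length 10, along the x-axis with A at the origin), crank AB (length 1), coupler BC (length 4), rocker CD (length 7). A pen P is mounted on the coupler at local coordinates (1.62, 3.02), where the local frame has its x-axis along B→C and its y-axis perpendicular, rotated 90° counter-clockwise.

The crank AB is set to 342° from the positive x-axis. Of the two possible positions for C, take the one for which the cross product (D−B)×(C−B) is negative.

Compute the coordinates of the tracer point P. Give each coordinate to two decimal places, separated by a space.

4.24 0.65

A=(0,0), D=(10.00,0)
B = A + 1.00·(cos342°, sin342°) = (0.9511, -0.3090)
|BD| = 9.0542
circle(B,4.00) ∩ circle(D,7.00): a=2.7048, h=2.9469
  candidates: C₊=(3.5537,2.7285) cross=26.682; C₋=(3.7548,-3.1619) cross=-26.682
  mode - wants cross < 0 → take C=(3.7548,-3.1619) (cross=-26.682)
ex = (C−B)/|BC| = (0.7009,-0.7132); ey = (0.7132,0.7009)
P = B + 1.62·ex + 3.02·ey = (4.2405,0.6524)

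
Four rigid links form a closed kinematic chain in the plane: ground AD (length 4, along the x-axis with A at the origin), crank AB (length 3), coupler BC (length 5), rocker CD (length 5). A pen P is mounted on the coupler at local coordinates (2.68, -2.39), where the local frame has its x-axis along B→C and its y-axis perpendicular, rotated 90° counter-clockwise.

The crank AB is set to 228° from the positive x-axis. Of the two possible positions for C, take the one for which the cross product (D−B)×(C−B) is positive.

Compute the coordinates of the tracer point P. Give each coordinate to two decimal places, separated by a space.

A=(0,0), D=(4.00,0)
B = A + 3.00·(cos228°, sin228°) = (-2.0074, -2.2294)
|BD| = 6.4077
circle(B,5.00) ∩ circle(D,5.00): a=3.2039, h=3.8386
  candidates: C₊=(-0.3393,2.4841) cross=24.597; C₋=(2.3319,-4.7135) cross=-24.597
  mode + wants cross > 0 → take C=(-0.3393,2.4841) (cross=24.597)
ex = (C−B)/|BC| = (0.3336,0.9427); ey = (-0.9427,0.3336)
P = B + 2.68·ex + -2.39·ey = (1.1398,-0.5003)

1.14 -0.50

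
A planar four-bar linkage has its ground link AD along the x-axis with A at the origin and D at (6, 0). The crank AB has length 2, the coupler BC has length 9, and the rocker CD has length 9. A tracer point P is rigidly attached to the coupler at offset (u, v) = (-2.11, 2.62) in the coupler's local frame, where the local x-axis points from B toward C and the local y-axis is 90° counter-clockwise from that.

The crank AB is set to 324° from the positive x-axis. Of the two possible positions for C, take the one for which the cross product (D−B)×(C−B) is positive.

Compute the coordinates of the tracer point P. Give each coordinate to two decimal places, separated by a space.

-0.99 -3.30

A=(0,0), D=(6.00,0)
B = A + 2.00·(cos324°, sin324°) = (1.6180, -1.1756)
|BD| = 4.5369
circle(B,9.00) ∩ circle(D,9.00): a=2.2685, h=8.7094
  candidates: C₊=(1.5523,7.8242) cross=39.514; C₋=(6.0657,-8.9998) cross=-39.514
  mode + wants cross > 0 → take C=(1.5523,7.8242) (cross=39.514)
ex = (C−B)/|BC| = (-0.0073,1.0000); ey = (-1.0000,-0.0073)
P = B + -2.11·ex + 2.62·ey = (-0.9865,-3.3047)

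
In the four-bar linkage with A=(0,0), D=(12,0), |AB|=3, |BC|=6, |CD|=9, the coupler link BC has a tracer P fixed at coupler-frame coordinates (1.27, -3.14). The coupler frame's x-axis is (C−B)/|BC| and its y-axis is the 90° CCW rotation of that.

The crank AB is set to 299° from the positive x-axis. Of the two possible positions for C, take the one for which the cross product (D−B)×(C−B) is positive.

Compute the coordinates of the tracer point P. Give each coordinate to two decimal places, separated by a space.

A=(0,0), D=(12.00,0)
B = A + 3.00·(cos299°, sin299°) = (1.4544, -2.6239)
|BD| = 10.8671
circle(B,6.00) ∩ circle(D,9.00): a=3.3631, h=4.9689
  candidates: C₊=(3.5183,3.0100) cross=53.997; C₋=(5.9177,-6.6337) cross=-53.997
  mode + wants cross > 0 → take C=(3.5183,3.0100) (cross=53.997)
ex = (C−B)/|BC| = (0.3440,0.9390); ey = (-0.9390,0.3440)
P = B + 1.27·ex + -3.14·ey = (4.8397,-2.5114)

4.84 -2.51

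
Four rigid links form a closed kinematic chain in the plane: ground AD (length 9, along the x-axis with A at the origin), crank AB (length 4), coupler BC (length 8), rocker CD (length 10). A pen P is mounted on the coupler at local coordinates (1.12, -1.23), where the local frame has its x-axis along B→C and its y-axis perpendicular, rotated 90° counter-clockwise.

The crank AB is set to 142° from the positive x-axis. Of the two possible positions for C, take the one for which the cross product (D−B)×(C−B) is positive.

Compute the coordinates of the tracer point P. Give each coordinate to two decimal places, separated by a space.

A=(0,0), D=(9.00,0)
B = A + 4.00·(cos142°, sin142°) = (-3.1520, 2.4626)
|BD| = 12.3991
circle(B,8.00) ∩ circle(D,10.00): a=4.7478, h=6.4388
  candidates: C₊=(2.7800,7.8302) cross=79.835; C₋=(0.2223,-4.7909) cross=-79.835
  mode + wants cross > 0 → take C=(2.7800,7.8302) (cross=79.835)
ex = (C−B)/|BC| = (0.7415,0.6709); ey = (-0.6709,0.7415)
P = B + 1.12·ex + -1.23·ey = (-1.4963,2.3020)

-1.50 2.30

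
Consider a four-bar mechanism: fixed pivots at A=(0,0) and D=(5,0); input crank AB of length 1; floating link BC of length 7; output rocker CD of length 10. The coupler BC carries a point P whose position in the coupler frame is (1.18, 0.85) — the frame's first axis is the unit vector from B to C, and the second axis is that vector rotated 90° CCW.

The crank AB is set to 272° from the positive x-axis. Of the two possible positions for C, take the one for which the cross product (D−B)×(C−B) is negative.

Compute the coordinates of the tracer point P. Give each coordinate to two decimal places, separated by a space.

0.68 -2.30

A=(0,0), D=(5.00,0)
B = A + 1.00·(cos272°, sin272°) = (0.0349, -0.9994)
|BD| = 5.0647
circle(B,7.00) ∩ circle(D,10.00): a=-2.5025, h=6.5374
  candidates: C₊=(-3.7084,4.9156) cross=33.110; C₋=(-1.1284,-7.9020) cross=-33.110
  mode - wants cross < 0 → take C=(-1.1284,-7.9020) (cross=-33.110)
ex = (C−B)/|BC| = (-0.1662,-0.9861); ey = (0.9861,-0.1662)
P = B + 1.18·ex + 0.85·ey = (0.6770,-2.3042)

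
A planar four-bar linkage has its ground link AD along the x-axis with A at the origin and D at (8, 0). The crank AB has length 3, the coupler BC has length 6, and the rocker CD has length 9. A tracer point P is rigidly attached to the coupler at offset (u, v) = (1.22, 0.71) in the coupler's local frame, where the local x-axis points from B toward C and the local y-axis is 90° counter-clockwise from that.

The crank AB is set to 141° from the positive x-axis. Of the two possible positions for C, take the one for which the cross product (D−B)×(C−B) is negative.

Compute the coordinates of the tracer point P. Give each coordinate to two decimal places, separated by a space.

-1.23 1.00

A=(0,0), D=(8.00,0)
B = A + 3.00·(cos141°, sin141°) = (-2.3314, 1.8880)
|BD| = 10.5025
circle(B,6.00) ∩ circle(D,9.00): a=3.1089, h=5.1317
  candidates: C₊=(1.6493,6.3772) cross=53.896; C₋=(-0.1957,-3.7190) cross=-53.896
  mode - wants cross < 0 → take C=(-0.1957,-3.7190) (cross=-53.896)
ex = (C−B)/|BC| = (0.3560,-0.9345); ey = (0.9345,0.3560)
P = B + 1.22·ex + 0.71·ey = (-1.2337,1.0006)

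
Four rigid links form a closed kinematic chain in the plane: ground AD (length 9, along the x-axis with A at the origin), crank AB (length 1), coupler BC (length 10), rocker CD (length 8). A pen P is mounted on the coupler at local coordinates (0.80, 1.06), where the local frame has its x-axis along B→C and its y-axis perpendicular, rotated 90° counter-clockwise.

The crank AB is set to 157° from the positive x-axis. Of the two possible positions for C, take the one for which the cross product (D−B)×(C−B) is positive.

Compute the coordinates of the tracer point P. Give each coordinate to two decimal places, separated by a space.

-1.11 1.71

A=(0,0), D=(9.00,0)
B = A + 1.00·(cos157°, sin157°) = (-0.9205, 0.3907)
|BD| = 9.9282
circle(B,10.00) ∩ circle(D,8.00): a=6.7771, h=7.3533
  candidates: C₊=(6.1408,7.4716) cross=73.005; C₋=(5.5620,-7.2236) cross=-73.005
  mode + wants cross > 0 → take C=(6.1408,7.4716) (cross=73.005)
ex = (C−B)/|BC| = (0.7061,0.7081); ey = (-0.7081,0.7061)
P = B + 0.80·ex + 1.06·ey = (-1.1062,1.7057)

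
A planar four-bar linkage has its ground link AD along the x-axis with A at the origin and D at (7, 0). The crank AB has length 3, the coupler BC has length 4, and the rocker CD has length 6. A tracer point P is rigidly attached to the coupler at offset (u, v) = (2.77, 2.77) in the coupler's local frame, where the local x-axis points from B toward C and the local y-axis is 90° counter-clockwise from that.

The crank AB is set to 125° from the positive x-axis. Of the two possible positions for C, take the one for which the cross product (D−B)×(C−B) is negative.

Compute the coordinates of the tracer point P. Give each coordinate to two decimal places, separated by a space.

2.19 2.33

A=(0,0), D=(7.00,0)
B = A + 3.00·(cos125°, sin125°) = (-1.7207, 2.4575)
|BD| = 9.0604
circle(B,4.00) ∩ circle(D,6.00): a=3.4265, h=2.0638
  candidates: C₊=(2.1371,3.5145) cross=18.699; C₋=(1.0175,-0.4583) cross=-18.699
  mode - wants cross < 0 → take C=(1.0175,-0.4583) (cross=-18.699)
ex = (C−B)/|BC| = (0.6846,-0.7290); ey = (0.7290,0.6846)
P = B + 2.77·ex + 2.77·ey = (2.1947,2.3345)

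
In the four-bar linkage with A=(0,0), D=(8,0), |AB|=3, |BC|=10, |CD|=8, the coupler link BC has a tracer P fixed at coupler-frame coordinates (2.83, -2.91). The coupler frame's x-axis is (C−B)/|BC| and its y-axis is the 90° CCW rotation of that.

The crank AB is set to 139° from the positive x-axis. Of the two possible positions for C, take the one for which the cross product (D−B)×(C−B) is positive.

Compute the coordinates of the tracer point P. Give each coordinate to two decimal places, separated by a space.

1.72 1.22

A=(0,0), D=(8.00,0)
B = A + 3.00·(cos139°, sin139°) = (-2.2641, 1.9682)
|BD| = 10.4511
circle(B,10.00) ∩ circle(D,8.00): a=6.9479, h=7.1922
  candidates: C₊=(5.9139,7.7232) cross=75.166; C₋=(3.2050,-6.4037) cross=-75.166
  mode + wants cross > 0 → take C=(5.9139,7.7232) (cross=75.166)
ex = (C−B)/|BC| = (0.8178,0.5755); ey = (-0.5755,0.8178)
P = B + 2.83·ex + -2.91·ey = (1.7250,1.2171)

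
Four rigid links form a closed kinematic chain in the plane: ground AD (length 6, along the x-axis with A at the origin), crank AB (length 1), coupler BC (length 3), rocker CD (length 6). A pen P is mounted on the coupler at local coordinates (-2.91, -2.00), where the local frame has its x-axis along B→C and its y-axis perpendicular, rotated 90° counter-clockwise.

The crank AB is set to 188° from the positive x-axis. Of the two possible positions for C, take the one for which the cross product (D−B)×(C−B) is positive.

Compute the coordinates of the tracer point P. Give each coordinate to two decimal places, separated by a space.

-0.73 -3.66

A=(0,0), D=(6.00,0)
B = A + 1.00·(cos188°, sin188°) = (-0.9903, -0.1392)
|BD| = 6.9917
circle(B,3.00) ∩ circle(D,6.00): a=1.5650, h=2.5595
  candidates: C₊=(0.5234,2.4509) cross=17.895; C₋=(0.6253,-2.6670) cross=-17.895
  mode + wants cross > 0 → take C=(0.5234,2.4509) (cross=17.895)
ex = (C−B)/|BC| = (0.5046,0.8634); ey = (-0.8634,0.5046)
P = B + -2.91·ex + -2.00·ey = (-0.7318,-3.6607)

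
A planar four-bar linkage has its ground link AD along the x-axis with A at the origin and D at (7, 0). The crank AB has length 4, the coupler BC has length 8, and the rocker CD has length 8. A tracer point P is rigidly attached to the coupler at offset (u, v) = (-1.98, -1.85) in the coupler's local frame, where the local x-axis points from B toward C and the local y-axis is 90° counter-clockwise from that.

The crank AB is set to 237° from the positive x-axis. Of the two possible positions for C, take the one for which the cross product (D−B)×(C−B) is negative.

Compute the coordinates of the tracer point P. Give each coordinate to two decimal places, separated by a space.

-4.84 -3.86

A=(0,0), D=(7.00,0)
B = A + 4.00·(cos237°, sin237°) = (-2.1786, -3.3547)
|BD| = 9.7724
circle(B,8.00) ∩ circle(D,8.00): a=4.8862, h=6.3344
  candidates: C₊=(0.2362,4.2722) cross=61.903; C₋=(4.5852,-7.6268) cross=-61.903
  mode - wants cross < 0 → take C=(4.5852,-7.6268) (cross=-61.903)
ex = (C−B)/|BC| = (0.8455,-0.5340); ey = (0.5340,0.8455)
P = B + -1.98·ex + -1.85·ey = (-4.8405,-3.8614)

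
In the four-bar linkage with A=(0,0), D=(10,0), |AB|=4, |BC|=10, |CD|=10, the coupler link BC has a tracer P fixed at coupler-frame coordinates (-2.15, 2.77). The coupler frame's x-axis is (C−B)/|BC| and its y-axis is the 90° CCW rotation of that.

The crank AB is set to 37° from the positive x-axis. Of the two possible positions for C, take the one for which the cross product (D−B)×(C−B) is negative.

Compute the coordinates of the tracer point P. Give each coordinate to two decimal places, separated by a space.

5.90 4.64

A=(0,0), D=(10.00,0)
B = A + 4.00·(cos37°, sin37°) = (3.1945, 2.4073)
|BD| = 7.2187
circle(B,10.00) ∩ circle(D,10.00): a=3.6093, h=9.3259
  candidates: C₊=(9.7073,9.9957) cross=67.321; C₋=(3.4873,-7.5885) cross=-67.321
  mode - wants cross < 0 → take C=(3.4873,-7.5885) (cross=-67.321)
ex = (C−B)/|BC| = (0.0293,-0.9996); ey = (0.9996,0.0293)
P = B + -2.15·ex + 2.77·ey = (5.9004,4.6374)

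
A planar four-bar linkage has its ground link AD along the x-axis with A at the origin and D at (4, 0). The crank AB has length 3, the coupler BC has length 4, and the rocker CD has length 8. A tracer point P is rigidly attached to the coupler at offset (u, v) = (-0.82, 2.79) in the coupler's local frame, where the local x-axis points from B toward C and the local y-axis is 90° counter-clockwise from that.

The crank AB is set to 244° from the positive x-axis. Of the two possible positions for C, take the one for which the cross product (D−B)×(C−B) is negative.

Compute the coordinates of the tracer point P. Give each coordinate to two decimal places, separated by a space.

1.25 -1.33

A=(0,0), D=(4.00,0)
B = A + 3.00·(cos244°, sin244°) = (-1.3151, -2.6964)
|BD| = 5.9599
circle(B,4.00) ∩ circle(D,8.00): a=-1.0469, h=3.8606
  candidates: C₊=(-3.9953,0.2729) cross=23.009; C₋=(-0.5022,-6.6129) cross=-23.009
  mode - wants cross < 0 → take C=(-0.5022,-6.6129) (cross=-23.009)
ex = (C−B)/|BC| = (0.2032,-0.9791); ey = (0.9791,0.2032)
P = B + -0.82·ex + 2.79·ey = (1.2500,-1.3265)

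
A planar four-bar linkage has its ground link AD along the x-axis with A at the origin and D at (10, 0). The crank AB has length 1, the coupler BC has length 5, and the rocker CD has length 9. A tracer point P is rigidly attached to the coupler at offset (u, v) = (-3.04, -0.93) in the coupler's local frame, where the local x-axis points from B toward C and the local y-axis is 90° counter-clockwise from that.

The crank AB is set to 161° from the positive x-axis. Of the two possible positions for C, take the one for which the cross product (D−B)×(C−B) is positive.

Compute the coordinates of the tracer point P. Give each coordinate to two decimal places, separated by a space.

-2.05 -2.65

A=(0,0), D=(10.00,0)
B = A + 1.00·(cos161°, sin161°) = (-0.9455, 0.3256)
|BD| = 10.9504
circle(B,5.00) ∩ circle(D,9.00): a=2.9182, h=4.0601
  candidates: C₊=(2.0921,4.2971) cross=44.459; C₋=(1.8507,-3.8195) cross=-44.459
  mode + wants cross > 0 → take C=(2.0921,4.2971) (cross=44.459)
ex = (C−B)/|BC| = (0.6075,0.7943); ey = (-0.7943,0.6075)
P = B + -3.04·ex + -0.93·ey = (-2.0537,-2.6541)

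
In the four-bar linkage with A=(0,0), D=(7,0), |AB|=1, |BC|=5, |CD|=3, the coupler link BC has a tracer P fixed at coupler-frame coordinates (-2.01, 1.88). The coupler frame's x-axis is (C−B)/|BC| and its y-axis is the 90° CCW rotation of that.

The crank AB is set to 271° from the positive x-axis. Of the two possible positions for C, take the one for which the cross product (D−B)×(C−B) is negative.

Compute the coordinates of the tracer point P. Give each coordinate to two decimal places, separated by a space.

A=(0,0), D=(7.00,0)
B = A + 1.00·(cos271°, sin271°) = (0.0175, -0.9998)
|BD| = 7.0538
circle(B,5.00) ∩ circle(D,3.00): a=4.6610, h=1.8096
  candidates: C₊=(4.3749,1.4522) cross=12.765; C₋=(4.8879,-2.1305) cross=-12.765
  mode - wants cross < 0 → take C=(4.8879,-2.1305) (cross=-12.765)
ex = (C−B)/|BC| = (0.9741,-0.2261); ey = (0.2261,0.9741)
P = B + -2.01·ex + 1.88·ey = (-1.5153,1.2860)

-1.52 1.29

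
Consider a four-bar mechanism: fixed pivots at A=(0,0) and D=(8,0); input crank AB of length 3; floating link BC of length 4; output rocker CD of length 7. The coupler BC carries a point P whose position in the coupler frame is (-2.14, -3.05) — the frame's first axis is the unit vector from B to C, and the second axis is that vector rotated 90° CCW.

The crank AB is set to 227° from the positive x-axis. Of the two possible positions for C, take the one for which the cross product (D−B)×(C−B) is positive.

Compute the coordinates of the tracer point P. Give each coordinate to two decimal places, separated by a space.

A=(0,0), D=(8.00,0)
B = A + 3.00·(cos227°, sin227°) = (-2.0460, -2.1941)
|BD| = 10.2828
circle(B,4.00) ∩ circle(D,7.00): a=3.5368, h=1.8685
  candidates: C₊=(1.0107,0.3860) cross=19.213; C₋=(1.8080,-3.2649) cross=-19.213
  mode + wants cross > 0 → take C=(1.0107,0.3860) (cross=19.213)
ex = (C−B)/|BC| = (0.7642,0.6450); ey = (-0.6450,0.7642)
P = B + -2.14·ex + -3.05·ey = (-1.7140,-5.9051)

-1.71 -5.91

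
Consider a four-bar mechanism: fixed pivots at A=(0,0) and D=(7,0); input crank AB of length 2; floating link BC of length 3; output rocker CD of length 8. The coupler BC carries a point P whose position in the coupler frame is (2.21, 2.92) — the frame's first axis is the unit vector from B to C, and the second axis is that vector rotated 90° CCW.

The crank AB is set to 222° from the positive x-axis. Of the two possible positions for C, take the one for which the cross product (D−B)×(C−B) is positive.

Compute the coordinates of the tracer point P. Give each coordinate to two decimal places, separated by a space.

A=(0,0), D=(7.00,0)
B = A + 2.00·(cos222°, sin222°) = (-1.4863, -1.3383)
|BD| = 8.5912
circle(B,3.00) ∩ circle(D,8.00): a=1.0946, h=2.7932
  candidates: C₊=(-0.8401,1.5913) cross=23.997; C₋=(0.0301,-3.9268) cross=-23.997
  mode + wants cross > 0 → take C=(-0.8401,1.5913) (cross=23.997)
ex = (C−B)/|BC| = (0.2154,0.9765); ey = (-0.9765,0.2154)
P = B + 2.21·ex + 2.92·ey = (-3.8618,1.4488)

-3.86 1.45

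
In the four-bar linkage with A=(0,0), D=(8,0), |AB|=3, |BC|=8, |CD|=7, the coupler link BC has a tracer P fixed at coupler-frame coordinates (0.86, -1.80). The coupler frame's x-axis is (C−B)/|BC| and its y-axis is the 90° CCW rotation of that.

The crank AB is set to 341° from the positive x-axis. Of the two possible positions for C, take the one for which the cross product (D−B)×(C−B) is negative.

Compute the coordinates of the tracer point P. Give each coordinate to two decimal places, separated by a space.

2.05 -2.81

A=(0,0), D=(8.00,0)
B = A + 3.00·(cos341°, sin341°) = (2.8366, -0.9767)
|BD| = 5.2550
circle(B,8.00) ∩ circle(D,7.00): a=4.0547, h=6.8963
  candidates: C₊=(5.5389,6.5531) cross=36.240; C₋=(8.1024,-6.9993) cross=-36.240
  mode - wants cross < 0 → take C=(8.1024,-6.9993) (cross=-36.240)
ex = (C−B)/|BC| = (0.6582,-0.7528); ey = (0.7528,0.6582)
P = B + 0.86·ex + -1.80·ey = (2.0476,-2.8089)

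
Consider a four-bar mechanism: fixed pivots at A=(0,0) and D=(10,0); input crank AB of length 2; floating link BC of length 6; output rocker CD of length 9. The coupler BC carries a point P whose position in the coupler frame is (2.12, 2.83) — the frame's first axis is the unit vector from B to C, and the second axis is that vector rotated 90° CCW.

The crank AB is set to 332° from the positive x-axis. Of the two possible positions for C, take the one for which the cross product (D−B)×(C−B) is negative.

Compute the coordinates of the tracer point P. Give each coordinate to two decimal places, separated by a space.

5.16 -1.95

A=(0,0), D=(10.00,0)
B = A + 2.00·(cos332°, sin332°) = (1.7659, -0.9389)
|BD| = 8.2875
circle(B,6.00) ∩ circle(D,9.00): a=1.4288, h=5.8274
  candidates: C₊=(2.5253,5.0128) cross=48.294; C₋=(3.8457,-6.5669) cross=-48.294
  mode - wants cross < 0 → take C=(3.8457,-6.5669) (cross=-48.294)
ex = (C−B)/|BC| = (0.3466,-0.9380); ey = (0.9380,0.3466)
P = B + 2.12·ex + 2.83·ey = (5.1553,-1.9465)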